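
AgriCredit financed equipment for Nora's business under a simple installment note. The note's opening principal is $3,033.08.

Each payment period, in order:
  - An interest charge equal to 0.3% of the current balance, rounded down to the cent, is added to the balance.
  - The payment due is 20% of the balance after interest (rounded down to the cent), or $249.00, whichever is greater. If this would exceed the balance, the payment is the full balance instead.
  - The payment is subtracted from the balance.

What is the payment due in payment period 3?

Payment period 1: opening $3,033.08; interest $9.09 → $3,042.17; payment $608.43; balance $2,433.74
Payment period 2: opening $2,433.74; interest $7.30 → $2,441.04; payment $488.20; balance $1,952.84
Payment period 3: opening $1,952.84; interest $5.85 → $1,958.69; payment $391.73; balance $1,566.96

$391.73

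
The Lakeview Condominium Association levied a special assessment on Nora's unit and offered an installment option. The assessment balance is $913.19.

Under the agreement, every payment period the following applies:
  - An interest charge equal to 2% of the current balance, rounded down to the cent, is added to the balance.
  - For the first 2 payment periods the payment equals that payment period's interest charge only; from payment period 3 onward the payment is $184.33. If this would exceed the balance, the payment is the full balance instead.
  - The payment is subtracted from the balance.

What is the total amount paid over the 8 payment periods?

# | Opening | Interest | Payment | End bal
1 | $913.19 | $18.26 | $18.26 | $913.19
2 | $913.19 | $18.26 | $18.26 | $913.19
3 | $913.19 | $18.26 | $184.33 | $747.12
4 | $747.12 | $14.94 | $184.33 | $577.73
5 | $577.73 | $11.55 | $184.33 | $404.95
6 | $404.95 | $8.09 | $184.33 | $228.71
7 | $228.71 | $4.57 | $184.33 | $48.95
8 | $48.95 | $0.97 | $49.92 | $0.00
Total paid: $1,008.09

$1,008.09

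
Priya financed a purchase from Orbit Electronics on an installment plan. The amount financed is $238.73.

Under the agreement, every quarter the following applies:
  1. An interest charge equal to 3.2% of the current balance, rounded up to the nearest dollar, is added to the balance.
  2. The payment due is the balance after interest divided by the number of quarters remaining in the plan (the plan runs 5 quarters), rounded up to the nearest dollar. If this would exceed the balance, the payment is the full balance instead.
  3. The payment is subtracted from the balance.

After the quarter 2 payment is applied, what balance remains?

$152.73

# | Opening | Interest | Payment | End bal
1 | $238.73 | $8.00 | $50.00 | $196.73
2 | $196.73 | $7.00 | $51.00 | $152.73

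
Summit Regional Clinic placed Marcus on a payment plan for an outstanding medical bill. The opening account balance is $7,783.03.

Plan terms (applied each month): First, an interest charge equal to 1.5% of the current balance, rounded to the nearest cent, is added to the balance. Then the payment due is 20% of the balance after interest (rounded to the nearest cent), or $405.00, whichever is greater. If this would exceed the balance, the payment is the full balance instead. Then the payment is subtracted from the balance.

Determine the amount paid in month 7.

$452.88

Month 1: opening $7,783.03; interest $116.75 → $7,899.78; payment $1,579.96; balance $6,319.82
Month 2: opening $6,319.82; interest $94.80 → $6,414.62; payment $1,282.92; balance $5,131.70
Month 3: opening $5,131.70; interest $76.98 → $5,208.68; payment $1,041.74; balance $4,166.94
Month 4: opening $4,166.94; interest $62.50 → $4,229.44; payment $845.89; balance $3,383.55
Month 5: opening $3,383.55; interest $50.75 → $3,434.30; payment $686.86; balance $2,747.44
Month 6: opening $2,747.44; interest $41.21 → $2,788.65; payment $557.73; balance $2,230.92
Month 7: opening $2,230.92; interest $33.46 → $2,264.38; payment $452.88; balance $1,811.50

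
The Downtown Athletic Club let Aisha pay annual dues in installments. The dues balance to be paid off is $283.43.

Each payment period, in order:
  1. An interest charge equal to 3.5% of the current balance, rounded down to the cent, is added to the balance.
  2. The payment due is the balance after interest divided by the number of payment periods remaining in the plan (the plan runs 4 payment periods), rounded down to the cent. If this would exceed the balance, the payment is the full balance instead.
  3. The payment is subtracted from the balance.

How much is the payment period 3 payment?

$78.56

Payment period 1: $283.43 +$9.92 interest = $293.35; pay $73.33 → $220.02
Payment period 2: $220.02 +$7.70 interest = $227.72; pay $75.90 → $151.82
Payment period 3: $151.82 +$5.31 interest = $157.13; pay $78.56 → $78.57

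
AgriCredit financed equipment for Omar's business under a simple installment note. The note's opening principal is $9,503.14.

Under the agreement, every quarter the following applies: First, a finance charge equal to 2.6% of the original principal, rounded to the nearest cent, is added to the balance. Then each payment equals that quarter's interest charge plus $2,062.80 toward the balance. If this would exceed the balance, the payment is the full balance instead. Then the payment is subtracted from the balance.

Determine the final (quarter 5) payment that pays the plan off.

# | Opening | Interest | Payment | End bal
1 | $9,503.14 | $247.08 | $2,309.88 | $7,440.34
2 | $7,440.34 | $247.08 | $2,309.88 | $5,377.54
3 | $5,377.54 | $247.08 | $2,309.88 | $3,314.74
4 | $3,314.74 | $247.08 | $2,309.88 | $1,251.94
5 | $1,251.94 | $247.08 | $1,499.02 | $0.00

$1,499.02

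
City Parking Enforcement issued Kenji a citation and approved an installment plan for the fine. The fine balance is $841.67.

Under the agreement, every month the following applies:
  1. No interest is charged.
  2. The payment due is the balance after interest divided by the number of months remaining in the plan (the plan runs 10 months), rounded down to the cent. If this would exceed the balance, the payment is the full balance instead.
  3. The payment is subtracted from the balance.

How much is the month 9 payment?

# | Opening | Payment | End bal
1 | $841.67 | $84.16 | $757.51
2 | $757.51 | $84.16 | $673.35
3 | $673.35 | $84.16 | $589.19
4 | $589.19 | $84.17 | $505.02
5 | $505.02 | $84.17 | $420.85
6 | $420.85 | $84.17 | $336.68
7 | $336.68 | $84.17 | $252.51
8 | $252.51 | $84.17 | $168.34
9 | $168.34 | $84.17 | $84.17

$84.17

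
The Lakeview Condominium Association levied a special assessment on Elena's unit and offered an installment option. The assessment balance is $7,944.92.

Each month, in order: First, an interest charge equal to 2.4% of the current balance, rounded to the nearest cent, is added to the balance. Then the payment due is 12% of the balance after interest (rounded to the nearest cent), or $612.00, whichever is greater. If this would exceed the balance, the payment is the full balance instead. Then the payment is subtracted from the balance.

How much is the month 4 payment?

Month 1: opening $7,944.92; interest $190.68 → $8,135.60; payment $976.27; balance $7,159.33
Month 2: opening $7,159.33; interest $171.82 → $7,331.15; payment $879.74; balance $6,451.41
Month 3: opening $6,451.41; interest $154.83 → $6,606.24; payment $792.75; balance $5,813.49
Month 4: opening $5,813.49; interest $139.52 → $5,953.01; payment $714.36; balance $5,238.65

$714.36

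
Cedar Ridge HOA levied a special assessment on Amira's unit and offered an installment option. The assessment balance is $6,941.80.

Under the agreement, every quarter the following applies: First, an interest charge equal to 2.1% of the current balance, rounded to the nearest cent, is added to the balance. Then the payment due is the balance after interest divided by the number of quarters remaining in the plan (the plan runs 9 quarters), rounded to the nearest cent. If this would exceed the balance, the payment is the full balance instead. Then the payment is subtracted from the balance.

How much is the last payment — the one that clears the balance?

Quarter 1: opening $6,941.80; interest $145.78 → $7,087.58; payment $787.51; balance $6,300.07
Quarter 2: opening $6,300.07; interest $132.30 → $6,432.37; payment $804.05; balance $5,628.32
Quarter 3: opening $5,628.32; interest $118.19 → $5,746.51; payment $820.93; balance $4,925.58
Quarter 4: opening $4,925.58; interest $103.44 → $5,029.02; payment $838.17; balance $4,190.85
Quarter 5: opening $4,190.85; interest $88.01 → $4,278.86; payment $855.77; balance $3,423.09
Quarter 6: opening $3,423.09; interest $71.88 → $3,494.97; payment $873.74; balance $2,621.23
Quarter 7: opening $2,621.23; interest $55.05 → $2,676.28; payment $892.09; balance $1,784.19
Quarter 8: opening $1,784.19; interest $37.47 → $1,821.66; payment $910.83; balance $910.83
Quarter 9: opening $910.83; interest $19.13 → $929.96; payment $929.96; balance $0.00

$929.96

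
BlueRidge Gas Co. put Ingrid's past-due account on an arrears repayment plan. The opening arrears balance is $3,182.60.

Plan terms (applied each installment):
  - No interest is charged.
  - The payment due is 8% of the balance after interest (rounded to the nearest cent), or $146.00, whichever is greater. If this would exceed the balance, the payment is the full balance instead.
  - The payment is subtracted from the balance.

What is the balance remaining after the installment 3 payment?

Installment 1: opening $3,182.60; payment $254.61; balance $2,927.99
Installment 2: opening $2,927.99; payment $234.24; balance $2,693.75
Installment 3: opening $2,693.75; payment $215.50; balance $2,478.25

$2,478.25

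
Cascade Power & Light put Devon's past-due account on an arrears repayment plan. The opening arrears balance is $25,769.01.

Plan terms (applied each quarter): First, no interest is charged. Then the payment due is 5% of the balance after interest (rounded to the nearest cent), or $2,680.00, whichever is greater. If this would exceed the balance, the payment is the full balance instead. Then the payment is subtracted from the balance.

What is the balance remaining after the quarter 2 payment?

Quarter 1: $25,769.01 − $2,680.00 → $23,089.01
Quarter 2: $23,089.01 − $2,680.00 → $20,409.01

$20,409.01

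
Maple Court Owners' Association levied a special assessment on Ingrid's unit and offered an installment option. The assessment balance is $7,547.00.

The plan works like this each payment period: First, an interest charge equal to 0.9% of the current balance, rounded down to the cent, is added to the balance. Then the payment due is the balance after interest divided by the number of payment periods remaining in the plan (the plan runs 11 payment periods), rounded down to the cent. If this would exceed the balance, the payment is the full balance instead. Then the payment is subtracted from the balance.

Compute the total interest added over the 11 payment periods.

$419.96

# | Opening | Interest | Payment | End bal
1 | $7,547.00 | $67.92 | $692.26 | $6,922.66
2 | $6,922.66 | $62.30 | $698.49 | $6,286.47
3 | $6,286.47 | $56.57 | $704.78 | $5,638.26
4 | $5,638.26 | $50.74 | $711.12 | $4,977.88
5 | $4,977.88 | $44.80 | $717.52 | $4,305.16
6 | $4,305.16 | $38.74 | $723.98 | $3,619.92
7 | $3,619.92 | $32.57 | $730.49 | $2,922.00
8 | $2,922.00 | $26.29 | $737.07 | $2,211.22
9 | $2,211.22 | $19.90 | $743.70 | $1,487.42
10 | $1,487.42 | $13.38 | $750.40 | $750.40
11 | $750.40 | $6.75 | $757.15 | $0.00
Total interest: $67.92 + $62.30 + $56.57 + $50.74 + $44.80 + $38.74 + $32.57 + $26.29 + $19.90 + $13.38 + $6.75 = $419.96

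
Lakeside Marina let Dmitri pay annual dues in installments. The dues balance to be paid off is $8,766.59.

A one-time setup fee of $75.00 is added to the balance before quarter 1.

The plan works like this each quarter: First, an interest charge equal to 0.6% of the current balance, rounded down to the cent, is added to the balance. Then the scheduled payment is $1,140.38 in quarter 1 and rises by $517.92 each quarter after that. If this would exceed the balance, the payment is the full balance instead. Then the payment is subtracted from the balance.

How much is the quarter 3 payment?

Quarter 1: opening $8,841.59; interest $53.04 → $8,894.63; payment $1,140.38; balance $7,754.25
Quarter 2: opening $7,754.25; interest $46.52 → $7,800.77; payment $1,658.30; balance $6,142.47
Quarter 3: opening $6,142.47; interest $36.85 → $6,179.32; payment $2,176.22; balance $4,003.10

$2,176.22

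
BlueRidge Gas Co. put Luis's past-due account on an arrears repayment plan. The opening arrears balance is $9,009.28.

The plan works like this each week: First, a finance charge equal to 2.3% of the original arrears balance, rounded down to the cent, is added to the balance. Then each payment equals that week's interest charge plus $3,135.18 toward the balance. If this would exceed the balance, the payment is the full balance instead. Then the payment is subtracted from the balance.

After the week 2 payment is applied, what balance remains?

$2,738.92

Week 1: $9,009.28 +$207.21 interest = $9,216.49; pay $3,342.39 → $5,874.10
Week 2: $5,874.10 +$207.21 interest = $6,081.31; pay $3,342.39 → $2,738.92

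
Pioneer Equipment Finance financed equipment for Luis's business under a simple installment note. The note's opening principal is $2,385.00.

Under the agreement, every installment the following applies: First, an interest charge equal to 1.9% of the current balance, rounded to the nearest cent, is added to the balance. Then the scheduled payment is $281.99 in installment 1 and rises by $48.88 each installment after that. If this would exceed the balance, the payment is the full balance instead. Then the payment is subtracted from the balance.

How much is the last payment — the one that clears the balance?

$146.46

Installment 1: $2,385.00 +$45.32 interest = $2,430.32; pay $281.99 → $2,148.33
Installment 2: $2,148.33 +$40.82 interest = $2,189.15; pay $330.87 → $1,858.28
Installment 3: $1,858.28 +$35.31 interest = $1,893.59; pay $379.75 → $1,513.84
Installment 4: $1,513.84 +$28.76 interest = $1,542.60; pay $428.63 → $1,113.97
Installment 5: $1,113.97 +$21.17 interest = $1,135.14; pay $477.51 → $657.63
Installment 6: $657.63 +$12.49 interest = $670.12; pay $526.39 → $143.73
Installment 7: $143.73 +$2.73 interest = $146.46; pay $146.46 → $0.00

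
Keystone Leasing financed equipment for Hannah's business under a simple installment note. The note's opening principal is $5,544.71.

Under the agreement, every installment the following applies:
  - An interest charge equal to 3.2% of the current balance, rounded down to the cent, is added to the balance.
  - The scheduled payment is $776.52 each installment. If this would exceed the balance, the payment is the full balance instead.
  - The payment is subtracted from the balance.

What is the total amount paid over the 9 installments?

$6,397.31

# | Opening | Interest | Payment | End bal
1 | $5,544.71 | $177.43 | $776.52 | $4,945.62
2 | $4,945.62 | $158.25 | $776.52 | $4,327.35
3 | $4,327.35 | $138.47 | $776.52 | $3,689.30
4 | $3,689.30 | $118.05 | $776.52 | $3,030.83
5 | $3,030.83 | $96.98 | $776.52 | $2,351.29
6 | $2,351.29 | $75.24 | $776.52 | $1,650.01
7 | $1,650.01 | $52.80 | $776.52 | $926.29
8 | $926.29 | $29.64 | $776.52 | $179.41
9 | $179.41 | $5.74 | $185.15 | $0.00
Total paid: $6,397.31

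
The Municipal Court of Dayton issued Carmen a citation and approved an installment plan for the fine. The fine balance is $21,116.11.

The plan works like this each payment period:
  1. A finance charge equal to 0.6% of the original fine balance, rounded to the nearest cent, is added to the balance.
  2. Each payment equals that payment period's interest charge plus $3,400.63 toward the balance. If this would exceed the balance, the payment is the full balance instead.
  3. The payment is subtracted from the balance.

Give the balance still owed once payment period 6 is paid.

Payment period 1: $21,116.11 +$126.70 interest = $21,242.81; pay $3,527.33 → $17,715.48
Payment period 2: $17,715.48 +$126.70 interest = $17,842.18; pay $3,527.33 → $14,314.85
Payment period 3: $14,314.85 +$126.70 interest = $14,441.55; pay $3,527.33 → $10,914.22
Payment period 4: $10,914.22 +$126.70 interest = $11,040.92; pay $3,527.33 → $7,513.59
Payment period 5: $7,513.59 +$126.70 interest = $7,640.29; pay $3,527.33 → $4,112.96
Payment period 6: $4,112.96 +$126.70 interest = $4,239.66; pay $3,527.33 → $712.33

$712.33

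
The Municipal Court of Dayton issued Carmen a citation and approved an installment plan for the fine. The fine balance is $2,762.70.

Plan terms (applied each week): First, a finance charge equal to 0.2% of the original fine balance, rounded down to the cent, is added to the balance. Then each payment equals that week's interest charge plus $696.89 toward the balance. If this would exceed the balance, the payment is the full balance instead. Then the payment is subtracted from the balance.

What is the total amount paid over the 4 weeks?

Week 1: opening $2,762.70; interest $5.52 → $2,768.22; payment $702.41; balance $2,065.81
Week 2: opening $2,065.81; interest $5.52 → $2,071.33; payment $702.41; balance $1,368.92
Week 3: opening $1,368.92; interest $5.52 → $1,374.44; payment $702.41; balance $672.03
Week 4: opening $672.03; interest $5.52 → $677.55; payment $677.55; balance $0.00
Total paid: $2,784.78

$2,784.78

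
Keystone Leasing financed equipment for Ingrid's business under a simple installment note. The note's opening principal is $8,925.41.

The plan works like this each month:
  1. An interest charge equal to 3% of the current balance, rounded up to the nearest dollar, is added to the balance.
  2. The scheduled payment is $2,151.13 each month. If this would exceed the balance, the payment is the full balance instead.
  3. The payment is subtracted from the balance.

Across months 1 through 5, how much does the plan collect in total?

Month 1: $8,925.41 +$268.00 interest = $9,193.41; pay $2,151.13 → $7,042.28
Month 2: $7,042.28 +$212.00 interest = $7,254.28; pay $2,151.13 → $5,103.15
Month 3: $5,103.15 +$154.00 interest = $5,257.15; pay $2,151.13 → $3,106.02
Month 4: $3,106.02 +$94.00 interest = $3,200.02; pay $2,151.13 → $1,048.89
Month 5: $1,048.89 +$32.00 interest = $1,080.89; pay $1,080.89 → $0.00
Total paid: $9,685.41

$9,685.41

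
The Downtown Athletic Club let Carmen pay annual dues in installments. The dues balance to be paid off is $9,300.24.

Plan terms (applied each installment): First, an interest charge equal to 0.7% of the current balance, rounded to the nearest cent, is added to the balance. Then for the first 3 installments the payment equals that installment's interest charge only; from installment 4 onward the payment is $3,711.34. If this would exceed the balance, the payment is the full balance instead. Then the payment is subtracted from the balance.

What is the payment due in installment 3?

Installment 1: $9,300.24 +$65.10 interest = $9,365.34; pay $65.10 → $9,300.24
Installment 2: $9,300.24 +$65.10 interest = $9,365.34; pay $65.10 → $9,300.24
Installment 3: $9,300.24 +$65.10 interest = $9,365.34; pay $65.10 → $9,300.24

$65.10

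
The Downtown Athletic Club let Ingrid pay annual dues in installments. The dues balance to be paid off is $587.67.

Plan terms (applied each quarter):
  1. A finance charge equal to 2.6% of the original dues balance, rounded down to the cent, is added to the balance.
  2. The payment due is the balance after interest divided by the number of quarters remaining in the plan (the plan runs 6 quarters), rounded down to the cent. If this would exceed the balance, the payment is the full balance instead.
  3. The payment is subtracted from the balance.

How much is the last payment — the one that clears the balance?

Quarter 1: opening $587.67; interest $15.27 → $602.94; payment $100.49; balance $502.45
Quarter 2: opening $502.45; interest $15.27 → $517.72; payment $103.54; balance $414.18
Quarter 3: opening $414.18; interest $15.27 → $429.45; payment $107.36; balance $322.09
Quarter 4: opening $322.09; interest $15.27 → $337.36; payment $112.45; balance $224.91
Quarter 5: opening $224.91; interest $15.27 → $240.18; payment $120.09; balance $120.09
Quarter 6: opening $120.09; interest $15.27 → $135.36; payment $135.36; balance $0.00

$135.36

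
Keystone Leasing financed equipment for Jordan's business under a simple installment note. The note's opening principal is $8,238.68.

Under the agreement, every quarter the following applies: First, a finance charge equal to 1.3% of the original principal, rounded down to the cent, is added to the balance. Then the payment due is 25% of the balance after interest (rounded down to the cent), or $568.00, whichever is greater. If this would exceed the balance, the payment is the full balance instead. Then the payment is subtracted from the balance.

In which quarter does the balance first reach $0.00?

10

Quarter 1: $8,238.68 +$107.10 interest = $8,345.78; pay $2,086.44 → $6,259.34
Quarter 2: $6,259.34 +$107.10 interest = $6,366.44; pay $1,591.61 → $4,774.83
Quarter 3: $4,774.83 +$107.10 interest = $4,881.93; pay $1,220.48 → $3,661.45
Quarter 4: $3,661.45 +$107.10 interest = $3,768.55; pay $942.13 → $2,826.42
Quarter 5: $2,826.42 +$107.10 interest = $2,933.52; pay $733.38 → $2,200.14
Quarter 6: $2,200.14 +$107.10 interest = $2,307.24; pay $576.81 → $1,730.43
Quarter 7: $1,730.43 +$107.10 interest = $1,837.53; pay $568.00 → $1,269.53
Quarter 8: $1,269.53 +$107.10 interest = $1,376.63; pay $568.00 → $808.63
Quarter 9: $808.63 +$107.10 interest = $915.73; pay $568.00 → $347.73
Quarter 10: $347.73 +$107.10 interest = $454.83; pay $454.83 → $0.00
Balance reaches $0.00 in quarter 10.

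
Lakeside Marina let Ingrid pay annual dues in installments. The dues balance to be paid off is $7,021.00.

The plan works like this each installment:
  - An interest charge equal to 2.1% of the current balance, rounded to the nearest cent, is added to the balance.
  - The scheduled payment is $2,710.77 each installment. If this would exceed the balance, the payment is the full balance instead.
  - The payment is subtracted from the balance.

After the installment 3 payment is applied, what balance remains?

$0.00

Installment 1: opening $7,021.00; interest $147.44 → $7,168.44; payment $2,710.77; balance $4,457.67
Installment 2: opening $4,457.67; interest $93.61 → $4,551.28; payment $2,710.77; balance $1,840.51
Installment 3: opening $1,840.51; interest $38.65 → $1,879.16; payment $1,879.16; balance $0.00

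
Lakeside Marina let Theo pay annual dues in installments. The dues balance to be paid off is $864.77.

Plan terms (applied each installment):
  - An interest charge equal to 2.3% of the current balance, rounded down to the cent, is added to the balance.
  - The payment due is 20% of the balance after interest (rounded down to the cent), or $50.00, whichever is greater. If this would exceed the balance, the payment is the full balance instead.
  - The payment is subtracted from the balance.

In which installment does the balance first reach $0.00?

12

Installment 1: opening $864.77; interest $19.88 → $884.65; payment $176.93; balance $707.72
Installment 2: opening $707.72; interest $16.27 → $723.99; payment $144.79; balance $579.20
Installment 3: opening $579.20; interest $13.32 → $592.52; payment $118.50; balance $474.02
Installment 4: opening $474.02; interest $10.90 → $484.92; payment $96.98; balance $387.94
Installment 5: opening $387.94; interest $8.92 → $396.86; payment $79.37; balance $317.49
Installment 6: opening $317.49; interest $7.30 → $324.79; payment $64.95; balance $259.84
Installment 7: opening $259.84; interest $5.97 → $265.81; payment $53.16; balance $212.65
Installment 8: opening $212.65; interest $4.89 → $217.54; payment $50.00; balance $167.54
Installment 9: opening $167.54; interest $3.85 → $171.39; payment $50.00; balance $121.39
Installment 10: opening $121.39; interest $2.79 → $124.18; payment $50.00; balance $74.18
Installment 11: opening $74.18; interest $1.70 → $75.88; payment $50.00; balance $25.88
Installment 12: opening $25.88; interest $0.59 → $26.47; payment $26.47; balance $0.00
Balance reaches $0.00 in installment 12.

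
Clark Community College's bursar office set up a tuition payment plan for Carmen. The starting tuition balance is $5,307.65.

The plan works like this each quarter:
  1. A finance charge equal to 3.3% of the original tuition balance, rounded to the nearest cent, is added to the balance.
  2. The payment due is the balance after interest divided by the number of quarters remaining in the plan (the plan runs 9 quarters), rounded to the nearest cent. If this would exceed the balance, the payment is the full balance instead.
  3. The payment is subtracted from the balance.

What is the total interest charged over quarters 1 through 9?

Quarter 1: opening $5,307.65; interest $175.15 → $5,482.80; payment $609.20; balance $4,873.60
Quarter 2: opening $4,873.60; interest $175.15 → $5,048.75; payment $631.09; balance $4,417.66
Quarter 3: opening $4,417.66; interest $175.15 → $4,592.81; payment $656.12; balance $3,936.69
Quarter 4: opening $3,936.69; interest $175.15 → $4,111.84; payment $685.31; balance $3,426.53
Quarter 5: opening $3,426.53; interest $175.15 → $3,601.68; payment $720.34; balance $2,881.34
Quarter 6: opening $2,881.34; interest $175.15 → $3,056.49; payment $764.12; balance $2,292.37
Quarter 7: opening $2,292.37; interest $175.15 → $2,467.52; payment $822.51; balance $1,645.01
Quarter 8: opening $1,645.01; interest $175.15 → $1,820.16; payment $910.08; balance $910.08
Quarter 9: opening $910.08; interest $175.15 → $1,085.23; payment $1,085.23; balance $0.00
Total interest: $175.15 + $175.15 + $175.15 + $175.15 + $175.15 + $175.15 + $175.15 + $175.15 + $175.15 = $1,576.35

$1,576.35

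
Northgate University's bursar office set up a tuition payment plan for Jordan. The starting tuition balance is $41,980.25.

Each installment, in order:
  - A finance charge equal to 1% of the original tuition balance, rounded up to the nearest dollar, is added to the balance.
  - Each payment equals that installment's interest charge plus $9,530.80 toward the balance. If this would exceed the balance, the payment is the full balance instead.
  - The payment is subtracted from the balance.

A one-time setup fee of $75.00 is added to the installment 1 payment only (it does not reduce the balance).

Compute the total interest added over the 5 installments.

Installment 1: $41,980.25 +$420.00 interest = $42,400.25; pay $9,950.80 (+ $75.00 fee) → $32,449.45
Installment 2: $32,449.45 +$420.00 interest = $32,869.45; pay $9,950.80 → $22,918.65
Installment 3: $22,918.65 +$420.00 interest = $23,338.65; pay $9,950.80 → $13,387.85
Installment 4: $13,387.85 +$420.00 interest = $13,807.85; pay $9,950.80 → $3,857.05
Installment 5: $3,857.05 +$420.00 interest = $4,277.05; pay $4,277.05 → $0.00
Total interest: $420.00 + $420.00 + $420.00 + $420.00 + $420.00 = $2,100.00

$2,100.00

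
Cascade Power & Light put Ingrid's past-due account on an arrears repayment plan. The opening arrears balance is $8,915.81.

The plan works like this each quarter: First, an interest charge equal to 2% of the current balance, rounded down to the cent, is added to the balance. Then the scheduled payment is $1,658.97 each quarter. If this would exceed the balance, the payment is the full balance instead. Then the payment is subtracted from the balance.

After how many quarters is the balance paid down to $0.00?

6

# | Opening | Interest | Payment | End bal
1 | $8,915.81 | $178.31 | $1,658.97 | $7,435.15
2 | $7,435.15 | $148.70 | $1,658.97 | $5,924.88
3 | $5,924.88 | $118.49 | $1,658.97 | $4,384.40
4 | $4,384.40 | $87.68 | $1,658.97 | $2,813.11
5 | $2,813.11 | $56.26 | $1,658.97 | $1,210.40
6 | $1,210.40 | $24.20 | $1,234.60 | $0.00
Balance reaches $0.00 in quarter 6.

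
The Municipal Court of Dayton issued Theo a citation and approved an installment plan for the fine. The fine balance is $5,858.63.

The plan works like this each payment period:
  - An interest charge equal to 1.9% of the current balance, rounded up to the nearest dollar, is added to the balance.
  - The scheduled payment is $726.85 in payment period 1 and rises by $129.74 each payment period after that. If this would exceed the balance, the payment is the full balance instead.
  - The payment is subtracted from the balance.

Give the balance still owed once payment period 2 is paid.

Payment period 1: $5,858.63 +$112.00 interest = $5,970.63; pay $726.85 → $5,243.78
Payment period 2: $5,243.78 +$100.00 interest = $5,343.78; pay $856.59 → $4,487.19

$4,487.19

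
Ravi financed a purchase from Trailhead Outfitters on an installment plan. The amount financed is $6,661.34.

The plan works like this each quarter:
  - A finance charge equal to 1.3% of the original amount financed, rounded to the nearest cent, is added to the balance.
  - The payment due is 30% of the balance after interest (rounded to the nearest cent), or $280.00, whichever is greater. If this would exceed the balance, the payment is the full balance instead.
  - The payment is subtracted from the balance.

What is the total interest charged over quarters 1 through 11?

Quarter 1: opening $6,661.34; interest $86.60 → $6,747.94; payment $2,024.38; balance $4,723.56
Quarter 2: opening $4,723.56; interest $86.60 → $4,810.16; payment $1,443.05; balance $3,367.11
Quarter 3: opening $3,367.11; interest $86.60 → $3,453.71; payment $1,036.11; balance $2,417.60
Quarter 4: opening $2,417.60; interest $86.60 → $2,504.20; payment $751.26; balance $1,752.94
Quarter 5: opening $1,752.94; interest $86.60 → $1,839.54; payment $551.86; balance $1,287.68
Quarter 6: opening $1,287.68; interest $86.60 → $1,374.28; payment $412.28; balance $962.00
Quarter 7: opening $962.00; interest $86.60 → $1,048.60; payment $314.58; balance $734.02
Quarter 8: opening $734.02; interest $86.60 → $820.62; payment $280.00; balance $540.62
Quarter 9: opening $540.62; interest $86.60 → $627.22; payment $280.00; balance $347.22
Quarter 10: opening $347.22; interest $86.60 → $433.82; payment $280.00; balance $153.82
Quarter 11: opening $153.82; interest $86.60 → $240.42; payment $240.42; balance $0.00
Total interest: $86.60 + $86.60 + $86.60 + $86.60 + $86.60 + $86.60 + $86.60 + $86.60 + $86.60 + $86.60 + $86.60 = $952.60

$952.60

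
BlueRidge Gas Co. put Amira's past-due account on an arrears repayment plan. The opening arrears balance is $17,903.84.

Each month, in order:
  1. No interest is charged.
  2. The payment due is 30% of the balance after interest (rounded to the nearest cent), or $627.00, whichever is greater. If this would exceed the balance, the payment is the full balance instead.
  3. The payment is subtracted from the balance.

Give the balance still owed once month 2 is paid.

Month 1: opening $17,903.84; payment $5,371.15; balance $12,532.69
Month 2: opening $12,532.69; payment $3,759.81; balance $8,772.88

$8,772.88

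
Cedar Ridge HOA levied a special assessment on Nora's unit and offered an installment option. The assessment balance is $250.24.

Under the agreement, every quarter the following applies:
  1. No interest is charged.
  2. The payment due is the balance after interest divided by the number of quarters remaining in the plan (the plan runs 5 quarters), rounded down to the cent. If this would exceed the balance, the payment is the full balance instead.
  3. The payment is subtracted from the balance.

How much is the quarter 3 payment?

$50.05

Quarter 1: opening $250.24; payment $50.04; balance $200.20
Quarter 2: opening $200.20; payment $50.05; balance $150.15
Quarter 3: opening $150.15; payment $50.05; balance $100.10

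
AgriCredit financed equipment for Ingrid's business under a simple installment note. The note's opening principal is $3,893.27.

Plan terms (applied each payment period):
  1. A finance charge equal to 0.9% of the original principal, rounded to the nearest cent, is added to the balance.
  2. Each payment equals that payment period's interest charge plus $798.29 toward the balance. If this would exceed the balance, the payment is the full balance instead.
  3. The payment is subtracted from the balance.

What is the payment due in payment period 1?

$833.33

# | Opening | Interest | Payment | End bal
1 | $3,893.27 | $35.04 | $833.33 | $3,094.98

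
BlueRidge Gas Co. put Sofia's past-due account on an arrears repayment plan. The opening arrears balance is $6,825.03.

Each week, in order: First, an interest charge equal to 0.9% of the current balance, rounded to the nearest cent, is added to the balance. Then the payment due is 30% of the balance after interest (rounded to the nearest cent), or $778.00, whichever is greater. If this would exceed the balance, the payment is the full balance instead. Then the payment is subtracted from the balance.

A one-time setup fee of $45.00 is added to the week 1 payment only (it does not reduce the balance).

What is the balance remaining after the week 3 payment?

$2,404.76

Week 1: $6,825.03 +$61.43 interest = $6,886.46; pay $2,065.94 (+ $45.00 fee) → $4,820.52
Week 2: $4,820.52 +$43.38 interest = $4,863.90; pay $1,459.17 → $3,404.73
Week 3: $3,404.73 +$30.64 interest = $3,435.37; pay $1,030.61 → $2,404.76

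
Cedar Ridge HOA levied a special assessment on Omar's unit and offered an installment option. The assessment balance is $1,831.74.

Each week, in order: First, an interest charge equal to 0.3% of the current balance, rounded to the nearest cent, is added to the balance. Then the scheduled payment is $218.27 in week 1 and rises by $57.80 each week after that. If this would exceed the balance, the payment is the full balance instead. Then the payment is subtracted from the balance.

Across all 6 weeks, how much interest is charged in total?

Week 1: $1,831.74 +$5.50 interest = $1,837.24; pay $218.27 → $1,618.97
Week 2: $1,618.97 +$4.86 interest = $1,623.83; pay $276.07 → $1,347.76
Week 3: $1,347.76 +$4.04 interest = $1,351.80; pay $333.87 → $1,017.93
Week 4: $1,017.93 +$3.05 interest = $1,020.98; pay $391.67 → $629.31
Week 5: $629.31 +$1.89 interest = $631.20; pay $449.47 → $181.73
Week 6: $181.73 +$0.55 interest = $182.28; pay $182.28 → $0.00
Total interest: $5.50 + $4.86 + $4.04 + $3.05 + $1.89 + $0.55 = $19.89

$19.89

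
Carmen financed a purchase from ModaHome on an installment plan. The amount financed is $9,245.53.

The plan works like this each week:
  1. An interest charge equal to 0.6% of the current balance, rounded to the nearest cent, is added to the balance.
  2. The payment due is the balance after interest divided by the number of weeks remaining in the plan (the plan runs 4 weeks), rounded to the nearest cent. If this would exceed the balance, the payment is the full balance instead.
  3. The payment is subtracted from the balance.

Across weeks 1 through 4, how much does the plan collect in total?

Week 1: $9,245.53 +$55.47 interest = $9,301.00; pay $2,325.25 → $6,975.75
Week 2: $6,975.75 +$41.85 interest = $7,017.60; pay $2,339.20 → $4,678.40
Week 3: $4,678.40 +$28.07 interest = $4,706.47; pay $2,353.24 → $2,353.23
Week 4: $2,353.23 +$14.12 interest = $2,367.35; pay $2,367.35 → $0.00
Total paid: $9,385.04

$9,385.04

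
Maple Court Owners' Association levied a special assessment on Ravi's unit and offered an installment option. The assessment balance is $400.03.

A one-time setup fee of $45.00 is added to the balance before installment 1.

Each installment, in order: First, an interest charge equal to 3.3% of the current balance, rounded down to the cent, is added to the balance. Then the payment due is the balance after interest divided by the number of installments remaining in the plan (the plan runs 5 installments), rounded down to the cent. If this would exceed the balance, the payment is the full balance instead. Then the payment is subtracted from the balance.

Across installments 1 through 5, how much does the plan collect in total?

Installment 1: opening $445.03; interest $14.68 → $459.71; payment $91.94; balance $367.77
Installment 2: opening $367.77; interest $12.13 → $379.90; payment $94.97; balance $284.93
Installment 3: opening $284.93; interest $9.40 → $294.33; payment $98.11; balance $196.22
Installment 4: opening $196.22; interest $6.47 → $202.69; payment $101.34; balance $101.35
Installment 5: opening $101.35; interest $3.34 → $104.69; payment $104.69; balance $0.00
Total paid: $491.05

$491.05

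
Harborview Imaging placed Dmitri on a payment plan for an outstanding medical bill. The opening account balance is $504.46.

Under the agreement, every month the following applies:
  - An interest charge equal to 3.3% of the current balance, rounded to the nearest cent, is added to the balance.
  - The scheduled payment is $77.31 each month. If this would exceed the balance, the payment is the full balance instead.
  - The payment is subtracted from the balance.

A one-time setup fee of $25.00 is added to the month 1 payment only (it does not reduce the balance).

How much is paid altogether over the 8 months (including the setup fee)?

Month 1: opening $504.46; interest $16.65 → $521.11; payment $77.31 (+ $25.00 fee); balance $443.80
Month 2: opening $443.80; interest $14.65 → $458.45; payment $77.31; balance $381.14
Month 3: opening $381.14; interest $12.58 → $393.72; payment $77.31; balance $316.41
Month 4: opening $316.41; interest $10.44 → $326.85; payment $77.31; balance $249.54
Month 5: opening $249.54; interest $8.23 → $257.77; payment $77.31; balance $180.46
Month 6: opening $180.46; interest $5.96 → $186.42; payment $77.31; balance $109.11
Month 7: opening $109.11; interest $3.60 → $112.71; payment $77.31; balance $35.40
Month 8: opening $35.40; interest $1.17 → $36.57; payment $36.57; balance $0.00
Total paid: $602.74

$602.74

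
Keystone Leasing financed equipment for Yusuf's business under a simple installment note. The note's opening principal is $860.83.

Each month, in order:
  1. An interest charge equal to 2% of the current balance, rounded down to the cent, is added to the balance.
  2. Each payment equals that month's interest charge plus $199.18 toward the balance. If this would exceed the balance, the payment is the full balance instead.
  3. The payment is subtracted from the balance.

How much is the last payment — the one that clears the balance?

$65.39

Month 1: $860.83 +$17.21 interest = $878.04; pay $216.39 → $661.65
Month 2: $661.65 +$13.23 interest = $674.88; pay $212.41 → $462.47
Month 3: $462.47 +$9.24 interest = $471.71; pay $208.42 → $263.29
Month 4: $263.29 +$5.26 interest = $268.55; pay $204.44 → $64.11
Month 5: $64.11 +$1.28 interest = $65.39; pay $65.39 → $0.00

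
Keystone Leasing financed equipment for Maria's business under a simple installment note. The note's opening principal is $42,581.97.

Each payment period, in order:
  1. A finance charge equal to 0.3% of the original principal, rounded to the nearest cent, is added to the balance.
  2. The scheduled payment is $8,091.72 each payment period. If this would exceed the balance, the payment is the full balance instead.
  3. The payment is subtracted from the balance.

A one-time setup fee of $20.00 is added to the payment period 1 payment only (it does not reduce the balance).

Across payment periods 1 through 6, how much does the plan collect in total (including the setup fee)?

Payment period 1: $42,581.97 +$127.75 interest = $42,709.72; pay $8,091.72 (+ $20.00 fee) → $34,618.00
Payment period 2: $34,618.00 +$127.75 interest = $34,745.75; pay $8,091.72 → $26,654.03
Payment period 3: $26,654.03 +$127.75 interest = $26,781.78; pay $8,091.72 → $18,690.06
Payment period 4: $18,690.06 +$127.75 interest = $18,817.81; pay $8,091.72 → $10,726.09
Payment period 5: $10,726.09 +$127.75 interest = $10,853.84; pay $8,091.72 → $2,762.12
Payment period 6: $2,762.12 +$127.75 interest = $2,889.87; pay $2,889.87 → $0.00
Total paid: $43,368.47

$43,368.47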